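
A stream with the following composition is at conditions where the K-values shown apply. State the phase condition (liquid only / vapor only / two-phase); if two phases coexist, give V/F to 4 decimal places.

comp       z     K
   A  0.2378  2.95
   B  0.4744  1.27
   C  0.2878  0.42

ΣzᵢKᵢ = 1.4249; Σzᵢ/Kᵢ = 1.1394.
Both exceed 1, so a two-phase solution exists.
Rachford–Rice: g(ψ) = Σ zᵢ(Kᵢ−1)/(1+ψ(Kᵢ−1)) = 0.
Iterate (Newton) starting at ψ = 0.5:
  ψ = 0.5000: g = 0.11254, g' = -0.4507 → ψ = 0.7497
  ψ = 0.7497: g = -0.00046, g' = -0.4762 → ψ = 0.7487
Converged at ψ = 0.7487.

two-phase, V/F = 0.7487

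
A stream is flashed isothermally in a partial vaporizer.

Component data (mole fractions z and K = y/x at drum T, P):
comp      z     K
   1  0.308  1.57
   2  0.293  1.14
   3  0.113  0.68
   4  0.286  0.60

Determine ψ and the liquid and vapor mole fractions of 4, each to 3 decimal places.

ψ = 0.427, x_4 = 0.345, y_4 = 0.207

Let ψ = V/F and solve Σ zᵢ(Kᵢ−1)/(1+ψ(Kᵢ−1)) = 0.
g(0) = ΣzᵢKᵢ − 1 = 0.066 and g(1) = 1 − Σzᵢ/Kᵢ = -0.096, so a root lies in (0, 1).
Newton iteration, ψ⁰ = 0.5:
  ψ = 0.500: g = -0.0111, g' = -0.154 → ψ = 0.428
  ψ = 0.428: g = -0.0001, g' = -0.152 → ψ = 0.427
Converged at ψ = 0.427.
Compositions from xᵢ = zᵢ/(1+ψ(Kᵢ−1)), yᵢ = Kᵢxᵢ:
  1: x = 0.248, y = 0.389
  2: x = 0.276, y = 0.315
  3: x = 0.131, y = 0.089
  4: x = 0.345, y = 0.207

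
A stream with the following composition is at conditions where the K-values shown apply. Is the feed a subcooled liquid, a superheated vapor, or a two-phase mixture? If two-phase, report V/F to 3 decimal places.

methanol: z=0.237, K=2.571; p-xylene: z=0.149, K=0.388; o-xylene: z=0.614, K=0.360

ΣzᵢKᵢ = 0.888; Σzᵢ/Kᵢ = 2.182.
Since ΣzᵢKᵢ < 1 the mixture is below its bubble point — single liquid phase.

subcooled liquid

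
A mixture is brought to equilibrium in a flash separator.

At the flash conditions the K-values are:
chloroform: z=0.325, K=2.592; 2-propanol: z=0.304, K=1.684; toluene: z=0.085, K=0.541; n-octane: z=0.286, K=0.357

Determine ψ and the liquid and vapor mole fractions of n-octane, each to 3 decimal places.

ψ = 0.690, x_n-octane = 0.514, y_n-octane = 0.184

Newton iteration, ψ⁰ = 0.5:
  ψ = 0.500: g = 0.1214, g' = -0.621 → ψ = 0.695
  ψ = 0.695: g = -0.0034, g' = -0.676 → ψ = 0.690
Converged at ψ = 0.690.
Compositions from xᵢ = zᵢ/(1+ψ(Kᵢ−1)), yᵢ = Kᵢxᵢ:
  chloroform: x = 0.155, y = 0.401
  2-propanol: x = 0.207, y = 0.348
  toluene: x = 0.124, y = 0.067
  n-octane: x = 0.514, y = 0.184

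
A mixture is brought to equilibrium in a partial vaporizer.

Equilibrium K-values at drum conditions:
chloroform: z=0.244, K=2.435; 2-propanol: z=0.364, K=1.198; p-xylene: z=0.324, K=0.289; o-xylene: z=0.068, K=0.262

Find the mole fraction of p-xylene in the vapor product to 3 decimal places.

Rachford–Rice: g(β) = Σ zᵢ(Kᵢ−1)/(1+β(Kᵢ−1)) = 0.
Check two-phase: ΣzᵢKᵢ = 1.142 > 1 and Σzᵢ/Kᵢ = 1.785 > 1, so g(0) = 0.142 > 0 and g(1) = -0.785 < 0.
Newton iteration, β⁰ = 0.5:
  β = 0.500: g = -0.1675, g' = -0.669 → β = 0.250
  β = 0.250: g = -0.0152, g' = -0.583 → β = 0.224
Converged at β = 0.224.
Compositions from xᵢ = zᵢ/(1+β(Kᵢ−1)), yᵢ = Kᵢxᵢ:
  chloroform: x = 0.185, y = 0.450
  2-propanol: x = 0.349, y = 0.418
  p-xylene: x = 0.385, y = 0.111
  o-xylene: x = 0.081, y = 0.021

y_p-xylene = 0.111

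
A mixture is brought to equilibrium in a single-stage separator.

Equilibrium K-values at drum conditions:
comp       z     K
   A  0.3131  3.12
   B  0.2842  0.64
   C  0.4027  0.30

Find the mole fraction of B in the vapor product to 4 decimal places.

Rachford–Rice: g(V/F) = Σ zᵢ(Kᵢ−1)/(1+V/F(Kᵢ−1)) = 0.
Check two-phase: ΣzᵢKᵢ = 1.2796 > 1 and Σzᵢ/Kᵢ = 1.8867 > 1, so g(0) = 0.2796 > 0 and g(1) = -0.8867 < 0.
Newton iteration, V/F⁰ = 0.31:
  V/F = 0.3100: g = -0.07464, g' = -0.8809 → V/F = 0.2253
  V/F = 0.2253: g = 0.00323, g' = -0.9663 → V/F = 0.2286
Converged at V/F = 0.2286.
Compositions from xᵢ = zᵢ/(1+V/F(Kᵢ−1)), yᵢ = Kᵢxᵢ:
  A: x = 0.2109, y = 0.6580
  B: x = 0.3097, y = 0.1982
  C: x = 0.4794, y = 0.1438

y_B = 0.1982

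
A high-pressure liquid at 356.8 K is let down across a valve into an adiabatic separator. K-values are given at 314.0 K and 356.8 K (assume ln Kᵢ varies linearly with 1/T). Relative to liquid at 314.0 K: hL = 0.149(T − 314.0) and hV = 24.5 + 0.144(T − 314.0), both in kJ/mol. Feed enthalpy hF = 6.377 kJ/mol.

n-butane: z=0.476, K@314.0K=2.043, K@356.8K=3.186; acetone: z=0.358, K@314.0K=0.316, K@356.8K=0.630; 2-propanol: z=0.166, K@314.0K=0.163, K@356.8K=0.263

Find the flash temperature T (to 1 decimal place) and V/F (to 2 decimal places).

Adiabatic flash: solve Rachford–Rice at each trial T, then check hF = ψ·hV(T) + (1−ψ)·hL(T).
  T = 314.0 K: K = (2.043, 0.316, 0.163), RR gives ψ = 0.147, H_out = 3.595 kJ/mol
  T = 356.8 K: K = (3.186, 0.630, 0.263), RR gives ψ = 0.675, H_out = 22.780 kJ/mol
  T = 335.4 K: K = (2.588, 0.456, 0.210), RR gives ψ = 0.426, H_out = 13.575 kJ/mol
  T = 324.7 K: K = (2.308, 0.382, 0.186), RR gives ψ = 0.296, H_out = 8.832 kJ/mol
  T = 319.4 K: K = (2.175, 0.348, 0.174), RR gives ψ = 0.226, H_out = 6.331 kJ/mol
  T = 322.0 K: K = (2.240, 0.365, 0.180), RR gives ψ = 0.261, H_out = 7.576 kJ/mol
  T = 320.7 K: K = (2.207, 0.356, 0.177), RR gives ψ = 0.244, H_out = 6.958 kJ/mol
Linear interpolation between T = 319.4 (H_out = 6.331) and T = 320.7 (H_out = 6.958) on hF = 6.377 gives T ≈ 319.5 K, at which ψ = 0.23.

T = 319.5 K, V/F = 0.23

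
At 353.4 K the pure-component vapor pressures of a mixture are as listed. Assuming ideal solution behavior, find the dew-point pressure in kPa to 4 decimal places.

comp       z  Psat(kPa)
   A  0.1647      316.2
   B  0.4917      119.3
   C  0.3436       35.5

Pdew = 69.8261 kPa

At the dew point ψ → 1, so Σzᵢ/Kᵢ = 1 with Kᵢ = Pᵢˢᵃᵗ/P ⇒ 1/P = Σzᵢ/Pᵢˢᵃᵗ.
1/P = 0.1647/316.2 + 0.4917/119.3 + 0.3436/35.5 = 0.0143213 ⇒ P = 69.8261 kPa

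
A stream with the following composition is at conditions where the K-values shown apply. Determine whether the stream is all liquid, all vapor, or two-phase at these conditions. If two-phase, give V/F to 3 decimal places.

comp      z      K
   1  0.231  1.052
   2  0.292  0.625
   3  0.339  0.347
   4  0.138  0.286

ΣzᵢKᵢ = 0.583; Σzᵢ/Kᵢ = 2.146.
Since ΣzᵢKᵢ < 1 the mixture is below its bubble point — single liquid phase.

all liquid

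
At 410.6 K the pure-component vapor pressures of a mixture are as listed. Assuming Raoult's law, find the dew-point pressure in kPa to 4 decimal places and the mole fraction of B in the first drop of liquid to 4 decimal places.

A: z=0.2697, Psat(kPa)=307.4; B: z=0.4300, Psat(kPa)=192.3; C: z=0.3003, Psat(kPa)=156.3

Pdew = 198.6195 kPa, x_B = 0.4441

At the dew point ψ → 1, so Σzᵢ/Kᵢ = 1 with Kᵢ = Pᵢˢᵃᵗ/P ⇒ 1/P = Σzᵢ/Pᵢˢᵃᵗ.
1/P = 0.2697/307.4 + 0.4300/192.3 + 0.3003/156.3 = 0.0050348 ⇒ P = 198.6195 kPa
xᵢ = zᵢP/Pᵢˢᵃᵗ ⇒ x_B = 0.4300·198.6195/192.3 = 0.4441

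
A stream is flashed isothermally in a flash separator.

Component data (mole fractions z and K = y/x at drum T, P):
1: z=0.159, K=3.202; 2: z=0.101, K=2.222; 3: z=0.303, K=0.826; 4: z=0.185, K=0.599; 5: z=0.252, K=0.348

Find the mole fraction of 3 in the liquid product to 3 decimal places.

x_3 = 0.316

Rachford–Rice: g(ψ) = Σ zᵢ(Kᵢ−1)/(1+ψ(Kᵢ−1)) = 0.
Feasibility: ΣzᵢKᵢ = 1.182, Σzᵢ/Kᵢ = 1.495 — both > 1, two phases present.
Iterate (Newton) starting at ψ = 0.5:
  ψ = 0.500: g = -0.1511, g' = -0.526 → ψ = 0.213
  ψ = 0.213: g = 0.0097, g' = -0.642 → ψ = 0.228
Converged at ψ = 0.228.
Compositions from xᵢ = zᵢ/(1+ψ(Kᵢ−1)), yᵢ = Kᵢxᵢ:
  1: x = 0.106, y = 0.339
  2: x = 0.079, y = 0.175
  3: x = 0.316, y = 0.261
  4: x = 0.204, y = 0.122
  5: x = 0.296, y = 0.103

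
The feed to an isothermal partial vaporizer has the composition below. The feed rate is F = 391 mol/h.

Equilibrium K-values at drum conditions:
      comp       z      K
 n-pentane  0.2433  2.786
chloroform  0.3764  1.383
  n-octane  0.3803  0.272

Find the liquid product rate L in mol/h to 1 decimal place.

L = 241.3 mol/h

Rachford–Rice: g(V/F) = Σ zᵢ(Kᵢ−1)/(1+V/F(Kᵢ−1)) = 0.
g(0) = ΣzᵢKᵢ − 1 = 0.3018 and g(1) = 1 − Σzᵢ/Kᵢ = -0.7577, so a root lies in (0, 1).
Iterate (Newton) starting at V/F = 0.51:
  V/F = 0.5100: g = -0.09235, g' = -0.7611 → V/F = 0.3887
  V/F = 0.3887: g = -0.00413, g' = -0.7042 → V/F = 0.3828
Converged at V/F = 0.3828.
Then V = V/F·F = 0.3828·391 = 149.7 mol/h and L = F − V = 241.3 mol/h.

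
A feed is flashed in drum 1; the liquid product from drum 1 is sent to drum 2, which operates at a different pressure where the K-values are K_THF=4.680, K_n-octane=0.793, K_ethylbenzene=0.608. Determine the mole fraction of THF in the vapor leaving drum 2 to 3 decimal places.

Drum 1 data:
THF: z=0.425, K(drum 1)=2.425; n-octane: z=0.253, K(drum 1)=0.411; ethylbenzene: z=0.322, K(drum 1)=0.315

Drum 1:
Rachford–Rice: g(ψ₁) = Σ zᵢ(Kᵢ−1)/(1+ψ₁(Kᵢ−1)) = 0.
Feasibility: ΣzᵢKᵢ = 1.236, Σzᵢ/Kᵢ = 1.813 — both > 1, two phases present.
Iterate (Newton) starting at ψ₁ = 0.5:
  ψ₁ = 0.500: g = -0.1930, g' = -0.820 → ψ₁ = 0.265
  ψ₁ = 0.265: g = -0.0061, g' = -0.804 → ψ₁ = 0.257
Converged at ψ₁ = 0.257.
Drum-1 compositions:
  THF: x = 0.311, y = 0.754
  n-octane: x = 0.298, y = 0.123
  ethylbenzene: x = 0.391, y = 0.123
Drum-2 feed = drum-1 liquid: z₂ = (0.3111, 0.2981, 0.3908).
Drum 2:
Material balance + equilibrium reduce to Σ zᵢ(Kᵢ−1)/(1+ψ₂(Kᵢ−1)) = 0.
Feasibility: ΣzᵢKᵢ = 1.930, Σzᵢ/Kᵢ = 1.085 — both > 1, two phases present.
Newton–Raphson from ψ₂ = 0.5:
  ψ₂ = 0.500: g = 0.1437, g' = -0.631 → ψ₂ = 0.728
  ψ₂ = 0.728: g = 0.0243, g' = -0.447 → ψ₂ = 0.782
  ψ₂ = 0.782: g = 0.0007, g' = -0.423 → ψ₂ = 0.784
Converged at ψ₂ = 0.784.
  THF: x = 0.080, y = 0.375
  n-octane: x = 0.356, y = 0.282
  ethylbenzene: x = 0.564, y = 0.343

y_THF (drum 2) = 0.375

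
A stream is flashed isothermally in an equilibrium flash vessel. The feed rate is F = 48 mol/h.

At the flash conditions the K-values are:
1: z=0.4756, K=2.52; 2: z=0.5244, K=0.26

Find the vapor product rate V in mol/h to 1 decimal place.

V = 14.3 mol/h

Material balance + equilibrium reduce to Σ zᵢ(Kᵢ−1)/(1+ψ(Kᵢ−1)) = 0.
g(0) = ΣzᵢKᵢ − 1 = 0.3349 and g(1) = 1 − Σzᵢ/Kᵢ = -1.2057, so a root lies in (0, 1).
Binary case is linear: z₁(K₁−1)(1+ψ(K₂−1)) + z₂(K₂−1)(1+ψ(K₁−1)) = 0
⇒ ψ = [z₁(K₁−1)+z₂(K₂−1)] / [−(K₁−1)(K₂−1)] = 0.33486/1.12480 = 0.2977
Then V = ψ·F = 0.2977·48 = 14.3 mol/h and L = F − V = 33.7 mol/h.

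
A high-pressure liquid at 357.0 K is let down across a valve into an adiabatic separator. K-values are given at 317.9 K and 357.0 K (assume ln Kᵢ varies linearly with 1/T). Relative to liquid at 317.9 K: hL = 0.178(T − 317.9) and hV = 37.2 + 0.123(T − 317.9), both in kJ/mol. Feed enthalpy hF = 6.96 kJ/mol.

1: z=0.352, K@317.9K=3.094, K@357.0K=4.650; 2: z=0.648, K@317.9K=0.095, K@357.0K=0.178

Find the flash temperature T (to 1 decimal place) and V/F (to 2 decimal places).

Adiabatic flash: solve Rachford–Rice at each trial T, then check hF = ψ·hV(T) + (1−ψ)·hL(T).
  T = 317.9 K: K = (3.094, 0.095), RR gives ψ = 0.079, H_out = 2.957 kJ/mol
  T = 357.0 K: K = (4.650, 0.178), RR gives ψ = 0.251, H_out = 15.746 kJ/mol
  T = 337.4 K: K = (3.836, 0.132), RR gives ψ = 0.177, H_out = 9.873 kJ/mol
  T = 327.6 K: K = (3.454, 0.113), RR gives ψ = 0.133, H_out = 6.589 kJ/mol
  T = 332.5 K: K = (3.643, 0.122), RR gives ψ = 0.156, H_out = 8.270 kJ/mol
  T = 330.1 K: K = (3.550, 0.117), RR gives ψ = 0.145, H_out = 7.458 kJ/mol
  T = 328.9 K: K = (3.504, 0.115), RR gives ψ = 0.139, H_out = 7.044 kJ/mol
Linear interpolation between T = 327.6 (H_out = 6.589) and T = 328.9 (H_out = 7.044) on hF = 6.96 gives T ≈ 328.7 K, at which ψ = 0.14.

T = 328.7 K, V/F = 0.14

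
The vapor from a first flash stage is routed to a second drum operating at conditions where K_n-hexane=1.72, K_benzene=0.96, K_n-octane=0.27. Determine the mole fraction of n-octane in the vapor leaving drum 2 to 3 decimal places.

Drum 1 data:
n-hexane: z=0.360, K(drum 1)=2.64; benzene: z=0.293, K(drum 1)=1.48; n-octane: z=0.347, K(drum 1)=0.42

y_n-octane (drum 2) = 0.089

Drum 1:
Rachford–Rice: g(ψ₁) = Σ zᵢ(Kᵢ−1)/(1+ψ₁(Kᵢ−1)) = 0.
g(0) = ΣzᵢKᵢ − 1 = 0.530 and g(1) = 1 − Σzᵢ/Kᵢ = -0.161, so a root lies in (0, 1).
Newton–Raphson from ψ₁ = 0.38:
  ψ₁ = 0.380: g = 0.2245, g' = -0.608 → ψ₁ = 0.749
  ψ₁ = 0.749: g = 0.0123, g' = -0.597 → ψ₁ = 0.770
Converged at ψ₁ = 0.770.
Drum-1 compositions:
  n-hexane: x = 0.159, y = 0.420
  benzene: x = 0.214, y = 0.317
  n-octane: x = 0.627, y = 0.263
Drum-2 feed = drum-1 vapor: z₂ = (0.4200, 0.3166, 0.2633).
Drum 2:
Rachford–Rice: g(ψ₂) = Σ zᵢ(Kᵢ−1)/(1+ψ₂(Kᵢ−1)) = 0.
Feasibility: ΣzᵢKᵢ = 1.098, Σzᵢ/Kᵢ = 1.549 — both > 1, two phases present.
Newton iteration, ψ₂⁰ = 0.5:
  ψ₂ = 0.500: g = -0.0933, g' = -0.466 → ψ₂ = 0.300
  ψ₂ = 0.300: g = -0.0102, g' = -0.378 → ψ₂ = 0.273
Converged at ψ₂ = 0.273.
  n-hexane: x = 0.351, y = 0.604
  benzene: x = 0.320, y = 0.307
  n-octane: x = 0.329, y = 0.089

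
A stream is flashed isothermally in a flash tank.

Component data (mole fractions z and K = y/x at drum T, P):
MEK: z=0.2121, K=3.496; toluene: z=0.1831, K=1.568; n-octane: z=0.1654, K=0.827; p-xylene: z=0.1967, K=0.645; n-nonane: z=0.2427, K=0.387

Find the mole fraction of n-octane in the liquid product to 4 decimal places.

Rachford–Rice: g(V/F) = Σ zᵢ(Kᵢ−1)/(1+V/F(Kᵢ−1)) = 0.
g(0) = ΣzᵢKᵢ − 1 = 0.3862 and g(1) = 1 − Σzᵢ/Kᵢ = -0.3095, so a root lies in (0, 1).
Newton iteration, V/F⁰ = 0.49:
  V/F = 0.4900: g = -0.00895, g' = -0.5321 → V/F = 0.4732
  V/F = 0.4732: g = 0.00004, g' = -0.5371 → V/F = 0.4733
Converged at V/F = 0.4733.
Compositions from xᵢ = zᵢ/(1+V/F(Kᵢ−1)), yᵢ = Kᵢxᵢ:
  MEK: x = 0.0972, y = 0.3399
  toluene: x = 0.1443, y = 0.2263
  n-octane: x = 0.1801, y = 0.1490
  p-xylene: x = 0.2364, y = 0.1525
  n-nonane: x = 0.3419, y = 0.1323

x_n-octane = 0.1801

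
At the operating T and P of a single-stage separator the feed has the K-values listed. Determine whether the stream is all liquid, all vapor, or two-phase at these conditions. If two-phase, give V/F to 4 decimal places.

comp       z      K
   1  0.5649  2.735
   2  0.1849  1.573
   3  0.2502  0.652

all vapor

ΣzᵢKᵢ = 1.9990; Σzᵢ/Kᵢ = 0.7078.
Since Σzᵢ/Kᵢ < 1 the mixture is above its dew point — single vapor phase.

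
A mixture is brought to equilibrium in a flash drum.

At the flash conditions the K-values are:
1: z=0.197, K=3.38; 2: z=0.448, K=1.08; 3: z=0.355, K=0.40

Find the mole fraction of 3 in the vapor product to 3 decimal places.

y_3 = 0.185

Material balance + equilibrium reduce to Σ zᵢ(Kᵢ−1)/(1+ψ(Kᵢ−1)) = 0.
Feasibility: ΣzᵢKᵢ = 1.292, Σzᵢ/Kᵢ = 1.361 — both > 1, two phases present.
Newton–Raphson from ψ = 0.5:
  ψ = 0.500: g = -0.0557, g' = -0.496 → ψ = 0.388
  ψ = 0.388: g = 0.0011, g' = -0.522 → ψ = 0.390
Converged at ψ = 0.390.
Compositions from xᵢ = zᵢ/(1+ψ(Kᵢ−1)), yᵢ = Kᵢxᵢ:
  1: x = 0.102, y = 0.345
  2: x = 0.434, y = 0.469
  3: x = 0.463, y = 0.185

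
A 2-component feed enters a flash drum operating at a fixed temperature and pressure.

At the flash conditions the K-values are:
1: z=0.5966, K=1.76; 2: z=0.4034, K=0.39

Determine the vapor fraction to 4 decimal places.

ψ = 0.4472

Material balance + equilibrium reduce to Σ zᵢ(Kᵢ−1)/(1+ψ(Kᵢ−1)) = 0.
g(0) = ΣzᵢKᵢ − 1 = 0.2073 and g(1) = 1 − Σzᵢ/Kᵢ = -0.3733, so a root lies in (0, 1).
Binary case is linear: z₁(K₁−1)(1+ψ(K₂−1)) + z₂(K₂−1)(1+ψ(K₁−1)) = 0
⇒ ψ = [z₁(K₁−1)+z₂(K₂−1)] / [−(K₁−1)(K₂−1)] = 0.20734/0.46360 = 0.4472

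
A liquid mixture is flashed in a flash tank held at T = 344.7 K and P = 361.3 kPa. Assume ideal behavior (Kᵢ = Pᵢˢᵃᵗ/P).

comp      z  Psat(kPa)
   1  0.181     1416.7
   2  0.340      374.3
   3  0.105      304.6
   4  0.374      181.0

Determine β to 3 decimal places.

Raoult's law: Kᵢ = Pᵢˢᵃᵗ/P = Pᵢˢᵃᵗ/361.3.
  K_1 = 1416.7/361.3 = 3.92112, K_2 = 374.3/361.3 = 1.03598, K_3 = 304.6/361.3 = 0.84307, K_4 = 181.0/361.3 = 0.50097
Let β = V/F and solve Σ zᵢ(Kᵢ−1)/(1+β(Kᵢ−1)) = 0.
Feasibility: ΣzᵢKᵢ = 1.338, Σzᵢ/Kᵢ = 1.245 — both > 1, two phases present.
Newton iteration, β⁰ = 0.5:
  β = 0.500: g = -0.0397, g' = -0.424 → β = 0.406
  β = 0.406: g = 0.0021, g' = -0.473 → β = 0.411
Converged at β = 0.411.

β = 0.411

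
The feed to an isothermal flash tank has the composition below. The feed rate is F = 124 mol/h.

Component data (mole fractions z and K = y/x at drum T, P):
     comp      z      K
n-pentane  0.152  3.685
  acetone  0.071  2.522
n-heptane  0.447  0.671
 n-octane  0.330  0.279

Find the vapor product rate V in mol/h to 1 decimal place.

Rachford–Rice: g(ψ) = Σ zᵢ(Kᵢ−1)/(1+ψ(Kᵢ−1)) = 0.
Feasibility: ΣzᵢKᵢ = 1.131, Σzᵢ/Kᵢ = 1.918 — both > 1, two phases present.
Newton–Raphson from ψ = 0.5:
  ψ = 0.500: g = -0.3125, g' = -0.742 → ψ = 0.079
  ψ = 0.079: g = 0.0303, g' = -1.122 → ψ = 0.106
  ψ = 0.106: g = 0.0011, g' = -1.040 → ψ = 0.107
Converged at ψ = 0.107.
Then V = ψ·F = 0.1067·124 = 13.2 mol/h and L = F − V = 110.8 mol/h.

V = 13.2 mol/h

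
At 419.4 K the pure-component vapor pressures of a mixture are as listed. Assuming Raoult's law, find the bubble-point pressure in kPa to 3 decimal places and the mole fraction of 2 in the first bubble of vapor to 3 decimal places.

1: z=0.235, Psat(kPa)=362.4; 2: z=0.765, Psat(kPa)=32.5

At the bubble point ψ → 0, so ΣzᵢKᵢ = 1 with Kᵢ = Pᵢˢᵃᵗ/P ⇒ P = ΣzᵢPᵢˢᵃᵗ.
P = 0.235·362.4 + 0.765·32.5 = 110.026 kPa
yᵢ = zᵢPᵢˢᵃᵗ/P ⇒ y_2 = 0.765·32.5/110.026 = 0.226

Pbub = 110.026 kPa, y_2 = 0.226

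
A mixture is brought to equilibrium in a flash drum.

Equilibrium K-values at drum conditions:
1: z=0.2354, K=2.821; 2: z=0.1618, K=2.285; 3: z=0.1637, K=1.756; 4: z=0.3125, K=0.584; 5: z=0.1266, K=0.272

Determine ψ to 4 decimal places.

ψ = 0.7114

Let ψ = V/F and solve Σ zᵢ(Kᵢ−1)/(1+ψ(Kᵢ−1)) = 0.
Feasibility: ΣzᵢKᵢ = 1.5382, Σzᵢ/Kᵢ = 1.2480 — both > 1, two phases present.
Newton iteration, ψ⁰ = 0.51:
  ψ = 0.5100: g = 0.12557, g' = -0.6129 → ψ = 0.7149
  ψ = 0.7149: g = -0.00227, g' = -0.6606 → ψ = 0.7114
Converged at ψ = 0.7114.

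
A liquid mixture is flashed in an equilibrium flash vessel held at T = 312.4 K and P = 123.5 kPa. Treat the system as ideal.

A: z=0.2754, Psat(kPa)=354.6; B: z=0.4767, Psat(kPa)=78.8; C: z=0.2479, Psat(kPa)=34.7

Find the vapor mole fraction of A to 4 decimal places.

y_A = 0.5956

Raoult's law: Kᵢ = Pᵢˢᵃᵗ/P = Pᵢˢᵃᵗ/123.5.
  K_A = 354.6/123.5 = 2.871255, K_B = 78.8/123.5 = 0.638057, K_C = 34.7/123.5 = 0.280972
Material balance + equilibrium reduce to Σ zᵢ(Kᵢ−1)/(1+ψ(Kᵢ−1)) = 0.
Check two-phase: ΣzᵢKᵢ = 1.1646 > 1 and Σzᵢ/Kᵢ = 1.7253 > 1, so g(0) = 0.1646 > 0 and g(1) = -0.7253 < 0.
Newton–Raphson from ψ = 0.5:
  ψ = 0.5000: g = -0.22272, g' = -0.6629 → ψ = 0.1640
  ψ = 0.1640: g = 0.00881, g' = -0.7999 → ψ = 0.1750
  ψ = 0.1750: g = 0.00008, g' = -0.7861 → ψ = 0.1751
Converged at ψ = 0.1751.
Compositions from xᵢ = zᵢ/(1+ψ(Kᵢ−1)), yᵢ = Kᵢxᵢ:
  A: x = 0.2074, y = 0.5956
  B: x = 0.5090, y = 0.3247
  C: x = 0.2836, y = 0.0797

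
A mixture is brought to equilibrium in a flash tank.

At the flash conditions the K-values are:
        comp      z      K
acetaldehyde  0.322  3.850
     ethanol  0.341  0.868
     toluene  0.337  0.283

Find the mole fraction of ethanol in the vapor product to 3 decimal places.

y_ethanol = 0.315

Material balance + equilibrium reduce to Σ zᵢ(Kᵢ−1)/(1+V/F(Kᵢ−1)) = 0.
Check two-phase: ΣzᵢKᵢ = 1.631 > 1 and Σzᵢ/Kᵢ = 1.667 > 1, so g(0) = 0.631 > 0 and g(1) = -0.667 < 0.
Newton–Raphson from V/F = 0.65:
  V/F = 0.650: g = -0.1800, g' = -0.936 → V/F = 0.458
  V/F = 0.458: g = -0.0093, g' = -0.883 → V/F = 0.447
Converged at V/F = 0.447.
Compositions from xᵢ = zᵢ/(1+V/F(Kᵢ−1)), yᵢ = Kᵢxᵢ:
  acetaldehyde: x = 0.142, y = 0.545
  ethanol: x = 0.362, y = 0.315
  toluene: x = 0.496, y = 0.140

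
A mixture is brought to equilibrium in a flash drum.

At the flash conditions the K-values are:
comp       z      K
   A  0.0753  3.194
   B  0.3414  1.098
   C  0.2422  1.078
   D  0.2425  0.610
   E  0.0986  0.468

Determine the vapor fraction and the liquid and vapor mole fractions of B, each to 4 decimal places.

ψ = 0.2196, x_B = 0.3342, y_B = 0.3670

Material balance + equilibrium reduce to Σ zᵢ(Kᵢ−1)/(1+ψ(Kᵢ−1)) = 0.
Check two-phase: ΣzᵢKᵢ = 1.0705 > 1 and Σzᵢ/Kᵢ = 1.1674 > 1, so g(0) = 0.0705 > 0 and g(1) = -0.1674 < 0.
Iterate (Newton) starting at ψ = 0.67:
  ψ = 0.6700: g = -0.09330, g' = -0.1986 → ψ = 0.2002
  ψ = 0.2002: g = 0.00491, g' = -0.2579 → ψ = 0.2192
  ψ = 0.2192: g = 0.00008, g' = -0.2497 → ψ = 0.2196
Converged at ψ = 0.2196.
Compositions from xᵢ = zᵢ/(1+ψ(Kᵢ−1)), yᵢ = Kᵢxᵢ:
  A: x = 0.0508, y = 0.1623
  B: x = 0.3342, y = 0.3670
  C: x = 0.2381, y = 0.2567
  D: x = 0.2652, y = 0.1618
  E: x = 0.1116, y = 0.0522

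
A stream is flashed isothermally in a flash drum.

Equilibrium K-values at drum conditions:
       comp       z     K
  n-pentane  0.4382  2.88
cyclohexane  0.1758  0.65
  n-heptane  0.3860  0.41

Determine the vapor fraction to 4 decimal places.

Iterate (Newton) starting at ψ = 0.37:
  ψ = 0.3700: g = 0.12383, g' = -0.7870 → ψ = 0.5273
  ψ = 0.5273: g = 0.00763, g' = -0.7061 → ψ = 0.5381
  ψ = 0.5381: g = 0.00001, g' = -0.7039 → ψ = 0.5382
Converged at ψ = 0.5382.

ψ = 0.5382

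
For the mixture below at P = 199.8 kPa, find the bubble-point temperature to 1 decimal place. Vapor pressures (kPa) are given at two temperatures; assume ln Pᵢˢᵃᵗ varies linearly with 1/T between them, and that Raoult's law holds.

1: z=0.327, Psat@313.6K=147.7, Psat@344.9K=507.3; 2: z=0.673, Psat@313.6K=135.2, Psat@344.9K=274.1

T = 325.4 K

Bubble-point temperature: ΣzᵢPᵢˢᵃᵗ(T) = P. Interpolate ln Pᵢˢᵃᵗ = aᵢ + bᵢ/T.
  T = 313.6 K: ΣzᵢPᵢˢᵃᵗ = 139.29 kPa
  T = 344.9 K: ΣzᵢPᵢˢᵃᵗ = 350.36 kPa
  T = 329.2 K: ΣzᵢPᵢˢᵃᵗ = 223.59 kPa
  T = 321.4 K: ΣzᵢPᵢˢᵃᵗ = 177.10 kPa
  T = 325.3 K: ΣzᵢPᵢˢᵃᵗ = 199.16 kPa
  T = 327.2 K: ΣzᵢPᵢˢᵃᵗ = 210.76 kPa
Interpolating between 325.3 K and 327.2 K gives T ≈ 325.4 K.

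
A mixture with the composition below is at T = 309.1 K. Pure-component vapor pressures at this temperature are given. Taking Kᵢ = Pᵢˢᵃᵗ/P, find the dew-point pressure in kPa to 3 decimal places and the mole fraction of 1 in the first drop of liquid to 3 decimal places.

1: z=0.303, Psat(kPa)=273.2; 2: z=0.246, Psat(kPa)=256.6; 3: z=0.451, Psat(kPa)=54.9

At the dew point ψ → 1, so Σzᵢ/Kᵢ = 1 with Kᵢ = Pᵢˢᵃᵗ/P ⇒ 1/P = Σzᵢ/Pᵢˢᵃᵗ.
1/P = 0.303/273.2 + 0.246/256.6 + 0.451/54.9 = 0.010283 ⇒ P = 97.251 kPa
xᵢ = zᵢP/Pᵢˢᵃᵗ ⇒ x_1 = 0.303·97.251/273.2 = 0.108

Pdew = 97.251 kPa, x_1 = 0.108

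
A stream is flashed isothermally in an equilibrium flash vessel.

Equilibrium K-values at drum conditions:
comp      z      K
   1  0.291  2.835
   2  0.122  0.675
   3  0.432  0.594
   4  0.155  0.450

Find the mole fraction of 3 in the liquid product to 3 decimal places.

Newton–Raphson from β = 0.5:
  β = 0.500: g = -0.1065, g' = -0.486 → β = 0.281
  β = 0.281: g = 0.0099, g' = -0.599 → β = 0.297
  β = 0.297: g = 0.0001, g' = -0.585 → β = 0.298
Converged at β = 0.298.
Compositions from xᵢ = zᵢ/(1+β(Kᵢ−1)), yᵢ = Kᵢxᵢ:
  1: x = 0.188, y = 0.534
  2: x = 0.135, y = 0.091
  3: x = 0.491, y = 0.292
  4: x = 0.185, y = 0.083

x_3 = 0.491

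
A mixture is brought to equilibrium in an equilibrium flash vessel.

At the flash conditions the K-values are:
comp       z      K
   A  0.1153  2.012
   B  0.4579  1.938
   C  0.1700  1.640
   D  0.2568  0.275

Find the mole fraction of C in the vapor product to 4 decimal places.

y_C = 0.1900

Rachford–Rice: g(β) = Σ zᵢ(Kᵢ−1)/(1+β(Kᵢ−1)) = 0.
Check two-phase: ΣzᵢKᵢ = 1.4688 > 1 and Σzᵢ/Kᵢ = 1.3311 > 1, so g(0) = 0.4688 > 0 and g(1) = -0.3311 < 0.
Newton iteration, β⁰ = 0.64:
  β = 0.6400: g = 0.06904, g' = -0.7057 → β = 0.7378
  β = 0.7378: g = -0.00579, g' = -0.8356 → β = 0.7309
Converged at β = 0.7309.
Compositions from xᵢ = zᵢ/(1+β(Kᵢ−1)), yᵢ = Kᵢxᵢ:
  A: x = 0.0663, y = 0.1334
  B: x = 0.2717, y = 0.5265
  C: x = 0.1158, y = 0.1900
  D: x = 0.5462, y = 0.1502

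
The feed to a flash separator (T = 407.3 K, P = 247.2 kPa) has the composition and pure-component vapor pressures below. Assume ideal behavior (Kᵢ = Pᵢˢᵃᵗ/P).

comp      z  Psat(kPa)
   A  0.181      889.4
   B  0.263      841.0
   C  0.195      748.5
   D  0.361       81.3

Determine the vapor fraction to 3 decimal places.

Raoult's law: Kᵢ = Pᵢˢᵃᵗ/P = Pᵢˢᵃᵗ/247.2.
  K_A = 889.4/247.2 = 3.59790, K_B = 841.0/247.2 = 3.40210, K_C = 748.5/247.2 = 3.02791, K_D = 81.3/247.2 = 0.32888
Let ψ = V/F and solve Σ zᵢ(Kᵢ−1)/(1+ψ(Kᵢ−1)) = 0.
g(0) = ΣzᵢKᵢ − 1 = 1.255 and g(1) = 1 − Σzᵢ/Kᵢ = -0.290, so a root lies in (0, 1).
Newton–Raphson from ψ = 0.5:
  ψ = 0.500: g = 0.3233, g' = -1.110 → ψ = 0.791
  ψ = 0.791: g = 0.0070, g' = -1.169 → ψ = 0.797
Converged at ψ = 0.797.

ψ = 0.797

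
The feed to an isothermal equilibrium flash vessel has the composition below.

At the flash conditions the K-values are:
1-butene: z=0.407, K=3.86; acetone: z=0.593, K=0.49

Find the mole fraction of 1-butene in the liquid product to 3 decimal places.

Rachford–Rice: g(V/F) = Σ zᵢ(Kᵢ−1)/(1+V/F(Kᵢ−1)) = 0.
g(0) = ΣzᵢKᵢ − 1 = 0.862 and g(1) = 1 − Σzᵢ/Kᵢ = -0.316, so a root lies in (0, 1).
Newton–Raphson from V/F = 0.5:
  V/F = 0.500: g = 0.0731, g' = -0.842 → V/F = 0.587
  V/F = 0.587: g = 0.0030, g' = -0.778 → V/F = 0.591
Converged at V/F = 0.591.
Compositions from xᵢ = zᵢ/(1+V/F(Kᵢ−1)), yᵢ = Kᵢxᵢ:
  1-butene: x = 0.151, y = 0.584
  acetone: x = 0.849, y = 0.416

x_1-butene = 0.151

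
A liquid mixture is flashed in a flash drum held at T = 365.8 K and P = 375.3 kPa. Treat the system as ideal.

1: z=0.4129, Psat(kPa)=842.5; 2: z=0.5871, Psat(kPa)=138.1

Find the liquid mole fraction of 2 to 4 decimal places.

Raoult's law: Kᵢ = Pᵢˢᵃᵗ/P = Pᵢˢᵃᵗ/375.3.
  K_1 = 842.5/375.3 = 2.244871, K_2 = 138.1/375.3 = 0.367972
Rachford–Rice: g(ψ) = Σ zᵢ(Kᵢ−1)/(1+ψ(Kᵢ−1)) = 0.
Feasibility: ΣzᵢKᵢ = 1.1429, Σzᵢ/Kᵢ = 1.7794 — both > 1, two phases present.
Binary case is linear: z₁(K₁−1)(1+ψ(K₂−1)) + z₂(K₂−1)(1+ψ(K₁−1)) = 0
⇒ ψ = [z₁(K₁−1)+z₂(K₂−1)] / [−(K₁−1)(K₂−1)] = 0.14294/0.78679 = 0.1817
Compositions from xᵢ = zᵢ/(1+ψ(Kᵢ−1)), yᵢ = Kᵢxᵢ:
  1: x = 0.3367, y = 0.7559
  2: x = 0.6633, y = 0.2441

x_2 = 0.6633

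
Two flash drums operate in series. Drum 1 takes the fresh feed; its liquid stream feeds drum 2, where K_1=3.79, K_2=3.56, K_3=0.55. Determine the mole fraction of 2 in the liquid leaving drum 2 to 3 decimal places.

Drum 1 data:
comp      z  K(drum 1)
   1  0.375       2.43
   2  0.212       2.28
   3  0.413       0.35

Drum 1:
Material balance + equilibrium reduce to Σ zᵢ(Kᵢ−1)/(1+ψ₁(Kᵢ−1)) = 0.
Check two-phase: ΣzᵢKᵢ = 1.539 > 1 and Σzᵢ/Kᵢ = 1.427 > 1, so g(0) = 0.539 > 0 and g(1) = -0.427 < 0.
Iterate (Newton) starting at ψ₁ = 0.43:
  ψ₁ = 0.430: g = 0.1345, g' = -0.775 → ψ₁ = 0.604
  ψ₁ = 0.604: g = -0.0009, g' = -0.804 → ψ₁ = 0.603
Converged at ψ₁ = 0.603.
Drum-1 compositions:
  1: x = 0.201, y = 0.489
  2: x = 0.120, y = 0.273
  3: x = 0.679, y = 0.238
Drum-2 feed = drum-1 liquid: z₂ = (0.2014, 0.1197, 0.6789).
Drum 2:
Rachford–Rice: g(ψ₂) = Σ zᵢ(Kᵢ−1)/(1+ψ₂(Kᵢ−1)) = 0.
g(0) = ΣzᵢKᵢ − 1 = 0.563 and g(1) = 1 − Σzᵢ/Kᵢ = -0.321, so a root lies in (0, 1).
Newton–Raphson from ψ₂ = 0.5:
  ψ₂ = 0.500: g = -0.0251, g' = -0.653 → ψ₂ = 0.462
Converged at ψ₂ = 0.462.
  1: x = 0.088, y = 0.333
  2: x = 0.055, y = 0.195
  3: x = 0.857, y = 0.471

x_2 (drum 2) = 0.055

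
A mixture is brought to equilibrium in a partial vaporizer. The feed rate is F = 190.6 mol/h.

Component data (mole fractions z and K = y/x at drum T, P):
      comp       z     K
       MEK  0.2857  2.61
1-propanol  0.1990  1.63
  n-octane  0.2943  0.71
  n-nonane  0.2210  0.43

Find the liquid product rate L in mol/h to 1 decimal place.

L = 63.0 mol/h

Material balance + equilibrium reduce to Σ zᵢ(Kᵢ−1)/(1+V/F(Kᵢ−1)) = 0.
g(0) = ΣzᵢKᵢ − 1 = 0.3740 and g(1) = 1 − Σzᵢ/Kᵢ = -0.1600, so a root lies in (0, 1).
Newton iteration, V/F⁰ = 0.5:
  V/F = 0.5000: g = 0.07417, g' = -0.4473 → V/F = 0.6658
  V/F = 0.6658: g = 0.00153, g' = -0.4362 → V/F = 0.6693
Converged at V/F = 0.6693.
Then V = V/F·F = 0.6693·190.6 = 127.6 mol/h and L = F − V = 63.0 mol/h.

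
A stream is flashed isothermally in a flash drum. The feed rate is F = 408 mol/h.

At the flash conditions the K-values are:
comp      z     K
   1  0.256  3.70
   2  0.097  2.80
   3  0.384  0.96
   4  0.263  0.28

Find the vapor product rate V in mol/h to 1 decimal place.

Material balance + equilibrium reduce to Σ zᵢ(Kᵢ−1)/(1+ψ(Kᵢ−1)) = 0.
Check two-phase: ΣzᵢKᵢ = 1.661 > 1 and Σzᵢ/Kᵢ = 1.443 > 1, so g(0) = 0.661 > 0 and g(1) = -0.443 < 0.
Iterate (Newton) starting at ψ = 0.56:
  ψ = 0.560: g = 0.0291, g' = -0.757 → ψ = 0.598
Converged at ψ = 0.598.
Then V = ψ·F = 0.5982·408 = 244.1 mol/h and L = F − V = 163.9 mol/h.

V = 244.1 mol/h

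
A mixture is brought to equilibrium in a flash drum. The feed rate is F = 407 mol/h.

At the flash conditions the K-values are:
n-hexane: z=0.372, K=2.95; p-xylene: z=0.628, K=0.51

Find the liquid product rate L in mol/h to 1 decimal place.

L = 229.1 mol/h

Let ψ = V/F and solve Σ zᵢ(Kᵢ−1)/(1+ψ(Kᵢ−1)) = 0.
Check two-phase: ΣzᵢKᵢ = 1.418 > 1 and Σzᵢ/Kᵢ = 1.357 > 1, so g(0) = 0.418 > 0 and g(1) = -0.357 < 0.
Binary case is linear: z₁(K₁−1)(1+ψ(K₂−1)) + z₂(K₂−1)(1+ψ(K₁−1)) = 0
⇒ ψ = [z₁(K₁−1)+z₂(K₂−1)] / [−(K₁−1)(K₂−1)] = 0.4177/0.9555 = 0.437
Then V = ψ·F = 0.4371·407 = 177.9 mol/h and L = F − V = 229.1 mol/h.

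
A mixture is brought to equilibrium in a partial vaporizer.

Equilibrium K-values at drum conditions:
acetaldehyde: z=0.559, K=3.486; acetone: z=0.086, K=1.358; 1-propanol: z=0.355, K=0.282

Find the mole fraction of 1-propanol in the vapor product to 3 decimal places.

y_1-propanol = 0.206

Material balance + equilibrium reduce to Σ zᵢ(Kᵢ−1)/(1+β(Kᵢ−1)) = 0.
g(0) = ΣzᵢKᵢ − 1 = 1.166 and g(1) = 1 − Σzᵢ/Kᵢ = -0.483, so a root lies in (0, 1).
Newton–Raphson from β = 0.5:
  β = 0.500: g = 0.2480, g' = -1.140 → β = 0.718
  β = 0.718: g = -0.0021, g' = -1.231 → β = 0.716
Converged at β = 0.716.
Compositions from xᵢ = zᵢ/(1+β(Kᵢ−1)), yᵢ = Kᵢxᵢ:
  acetaldehyde: x = 0.201, y = 0.701
  acetone: x = 0.068, y = 0.093
  1-propanol: x = 0.730, y = 0.206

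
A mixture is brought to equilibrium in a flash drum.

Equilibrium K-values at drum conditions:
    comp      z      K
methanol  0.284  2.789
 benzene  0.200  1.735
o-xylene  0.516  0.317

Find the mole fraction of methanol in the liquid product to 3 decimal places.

x_methanol = 0.183

Material balance + equilibrium reduce to Σ zᵢ(Kᵢ−1)/(1+ψ(Kᵢ−1)) = 0.
g(0) = ΣzᵢKᵢ − 1 = 0.303 and g(1) = 1 − Σzᵢ/Kᵢ = -0.845, so a root lies in (0, 1).
Newton–Raphson from ψ = 0.5:
  ψ = 0.500: g = -0.1595, g' = -0.866 → ψ = 0.316
  ψ = 0.316: g = -0.0054, g' = -0.834 → ψ = 0.309
Converged at ψ = 0.309.
Compositions from xᵢ = zᵢ/(1+ψ(Kᵢ−1)), yᵢ = Kᵢxᵢ:
  methanol: x = 0.183, y = 0.510
  benzene: x = 0.163, y = 0.283
  o-xylene: x = 0.654, y = 0.207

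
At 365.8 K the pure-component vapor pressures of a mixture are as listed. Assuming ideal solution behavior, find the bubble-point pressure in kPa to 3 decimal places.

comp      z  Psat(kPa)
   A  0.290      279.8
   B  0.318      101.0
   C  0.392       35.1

At the bubble point ψ → 0, so ΣzᵢKᵢ = 1 with Kᵢ = Pᵢˢᵃᵗ/P ⇒ P = ΣzᵢPᵢˢᵃᵗ.
P = 0.290·279.8 + 0.318·101.0 + 0.392·35.1 = 127.019 kPa

Pbub = 127.019 kPa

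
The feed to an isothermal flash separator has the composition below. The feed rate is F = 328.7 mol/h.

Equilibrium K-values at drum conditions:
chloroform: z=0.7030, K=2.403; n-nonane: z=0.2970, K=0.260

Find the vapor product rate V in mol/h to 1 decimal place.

Rachford–Rice: g(β) = Σ zᵢ(Kᵢ−1)/(1+β(Kᵢ−1)) = 0.
Feasibility: ΣzᵢKᵢ = 1.7665, Σzᵢ/Kᵢ = 1.4349 — both > 1, two phases present.
Binary case is linear: z₁(K₁−1)(1+β(K₂−1)) + z₂(K₂−1)(1+β(K₁−1)) = 0
⇒ β = [z₁(K₁−1)+z₂(K₂−1)] / [−(K₁−1)(K₂−1)] = 0.76653/1.03822 = 0.7383
Then V = β·F = 0.7383·328.7 = 242.7 mol/h and L = F − V = 86.0 mol/h.

V = 242.7 mol/h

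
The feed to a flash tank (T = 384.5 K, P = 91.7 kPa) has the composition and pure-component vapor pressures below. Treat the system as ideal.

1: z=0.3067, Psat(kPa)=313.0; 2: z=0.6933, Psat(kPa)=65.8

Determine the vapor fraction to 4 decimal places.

ψ = 0.7986

Raoult's law: Kᵢ = Pᵢˢᵃᵗ/P = Pᵢˢᵃᵗ/91.7.
  K_1 = 313.0/91.7 = 3.413304, K_2 = 65.8/91.7 = 0.717557
Material balance + equilibrium reduce to Σ zᵢ(Kᵢ−1)/(1+ψ(Kᵢ−1)) = 0.
g(0) = ΣzᵢKᵢ − 1 = 0.5443 and g(1) = 1 − Σzᵢ/Kᵢ = -0.0560, so a root lies in (0, 1).
Iterate (Newton) starting at ψ = 0.5:
  ψ = 0.5000: g = 0.10740, g' = -0.4418 → ψ = 0.7431
  ψ = 0.7431: g = 0.01714, g' = -0.3175 → ψ = 0.7971
  ψ = 0.7971: g = 0.00046, g' = -0.3011 → ψ = 0.7986
Converged at ψ = 0.7986.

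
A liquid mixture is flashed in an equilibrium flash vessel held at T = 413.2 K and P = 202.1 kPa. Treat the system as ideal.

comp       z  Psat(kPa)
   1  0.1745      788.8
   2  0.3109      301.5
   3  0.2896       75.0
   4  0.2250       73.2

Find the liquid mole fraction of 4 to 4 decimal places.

x_4 = 0.2788

Raoult's law: Kᵢ = Pᵢˢᵃᵗ/P = Pᵢˢᵃᵗ/202.1.
  K_1 = 788.8/202.1 = 3.903018, K_2 = 301.5/202.1 = 1.491836, K_3 = 75.0/202.1 = 0.371103, K_4 = 73.2/202.1 = 0.362197
Rachford–Rice: g(ψ) = Σ zᵢ(Kᵢ−1)/(1+ψ(Kᵢ−1)) = 0.
Check two-phase: ΣzᵢKᵢ = 1.3339 > 1 and Σzᵢ/Kᵢ = 1.6547 > 1, so g(0) = 0.3339 > 0 and g(1) = -0.6547 < 0.
Newton–Raphson from ψ = 0.57:
  ψ = 0.5700: g = -0.19912, g' = -0.7588 → ψ = 0.3076
  ψ = 0.3076: g = -0.00390, g' = -0.7849 → ψ = 0.3026
Converged at ψ = 0.3026.
Compositions from xᵢ = zᵢ/(1+ψ(Kᵢ−1)), yᵢ = Kᵢxᵢ:
  1: x = 0.0929, y = 0.3626
  2: x = 0.2706, y = 0.4037
  3: x = 0.3577, y = 0.1327
  4: x = 0.2788, y = 0.1010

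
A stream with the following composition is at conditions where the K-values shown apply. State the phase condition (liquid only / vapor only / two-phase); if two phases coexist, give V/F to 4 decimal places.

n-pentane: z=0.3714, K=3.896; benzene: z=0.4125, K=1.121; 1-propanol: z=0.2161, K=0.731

vapor only

ΣzᵢKᵢ = 2.0674; Σzᵢ/Kᵢ = 0.7589.
Since Σzᵢ/Kᵢ < 1 the mixture is above its dew point — single vapor phase.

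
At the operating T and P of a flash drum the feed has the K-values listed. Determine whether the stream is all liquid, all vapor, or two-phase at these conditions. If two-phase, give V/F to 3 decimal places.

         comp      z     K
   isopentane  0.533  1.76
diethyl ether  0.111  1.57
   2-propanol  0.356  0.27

ΣzᵢKᵢ = 1.208; Σzᵢ/Kᵢ = 1.692.
Both exceed 1, so a two-phase solution exists.
Iterate (Newton) starting at ψ = 0.5:
  ψ = 0.500: g = -0.0665, g' = -0.654 → ψ = 0.398
  ψ = 0.398: g = -0.0039, g' = -0.583 → ψ = 0.392
Converged at ψ = 0.392.

two-phase, V/F = 0.392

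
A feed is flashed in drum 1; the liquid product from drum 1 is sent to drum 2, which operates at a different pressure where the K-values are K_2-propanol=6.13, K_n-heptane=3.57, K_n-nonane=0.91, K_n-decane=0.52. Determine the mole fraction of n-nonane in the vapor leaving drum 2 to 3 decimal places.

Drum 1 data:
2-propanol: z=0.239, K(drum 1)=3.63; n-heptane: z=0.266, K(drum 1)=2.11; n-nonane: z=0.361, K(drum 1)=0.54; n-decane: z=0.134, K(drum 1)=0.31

Drum 1:
Iterate (Newton) starting at ψ₁ = 0.5:
  ψ₁ = 0.500: g = 0.1046, g' = -0.722 → ψ₁ = 0.645
  ψ₁ = 0.645: g = 0.0025, g' = -0.700 → ψ₁ = 0.649
Converged at ψ₁ = 0.649.
Drum-1 compositions:
  2-propanol: x = 0.088, y = 0.321
  n-heptane: x = 0.155, y = 0.326
  n-nonane: x = 0.514, y = 0.278
  n-decane: x = 0.243, y = 0.075
Drum-2 feed = drum-1 liquid: z₂ = (0.0883, 0.1547, 0.5145, 0.2425).
Drum 2:
Rachford–Rice: g(ψ₂) = Σ zᵢ(Kᵢ−1)/(1+ψ₂(Kᵢ−1)) = 0.
g(0) = ΣzᵢKᵢ − 1 = 0.688 and g(1) = 1 − Σzᵢ/Kᵢ = -0.089, so a root lies in (0, 1).
Newton iteration, ψ₂⁰ = 0.59:
  ψ₂ = 0.590: g = 0.0592, g' = -0.418 → ψ₂ = 0.732
  ψ₂ = 0.732: g = 0.0044, g' = -0.364 → ψ₂ = 0.744
Converged at ψ₂ = 0.744.
  2-propanol: x = 0.018, y = 0.112
  n-heptane: x = 0.053, y = 0.190
  n-nonane: x = 0.551, y = 0.502
  n-decane: x = 0.377, y = 0.196

y_n-nonane (drum 2) = 0.502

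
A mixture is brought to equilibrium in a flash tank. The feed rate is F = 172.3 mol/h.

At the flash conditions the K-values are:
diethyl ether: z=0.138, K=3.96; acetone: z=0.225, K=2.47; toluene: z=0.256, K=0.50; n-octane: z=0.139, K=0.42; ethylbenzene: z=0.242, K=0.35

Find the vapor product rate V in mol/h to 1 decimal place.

V = 52.1 mol/h

Rachford–Rice: g(V/F) = Σ zᵢ(Kᵢ−1)/(1+V/F(Kᵢ−1)) = 0.
Feasibility: ΣzᵢKᵢ = 1.373, Σzᵢ/Kᵢ = 1.660 — both > 1, two phases present.
Newton–Raphson from V/F = 0.43:
  V/F = 0.430: g = -0.1064, g' = -0.800 → V/F = 0.297
  V/F = 0.297: g = 0.0049, g' = -0.891 → V/F = 0.303
Converged at V/F = 0.303.
Then V = V/F·F = 0.3026·172.3 = 52.1 mol/h and L = F − V = 120.2 mol/h.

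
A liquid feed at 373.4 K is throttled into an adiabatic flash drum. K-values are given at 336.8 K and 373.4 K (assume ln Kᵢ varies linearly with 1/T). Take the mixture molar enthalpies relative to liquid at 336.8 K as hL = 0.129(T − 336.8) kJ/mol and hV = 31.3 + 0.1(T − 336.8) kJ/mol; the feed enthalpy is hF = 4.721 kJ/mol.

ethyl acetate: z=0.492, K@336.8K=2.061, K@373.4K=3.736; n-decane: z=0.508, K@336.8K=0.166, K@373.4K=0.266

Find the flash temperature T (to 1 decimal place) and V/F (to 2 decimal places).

Adiabatic flash: solve Rachford–Rice at each trial T, then check hF = ψ·hV(T) + (1−ψ)·hL(T).
  T = 336.8 K: K = (2.061, 0.166), RR gives ψ = 0.111, H_out = 3.479 kJ/mol
  T = 373.4 K: K = (3.736, 0.266), RR gives ψ = 0.485, H_out = 19.376 kJ/mol
  T = 355.1 K: K = (2.818, 0.213), RR gives ψ = 0.345, H_out = 12.990 kJ/mol
  T = 346.0 K: K = (2.422, 0.189), RR gives ψ = 0.249, H_out = 8.918 kJ/mol
  T = 341.4 K: K = (2.237, 0.177), RR gives ψ = 0.187, H_out = 6.424 kJ/mol
  T = 339.1 K: K = (2.148, 0.172), RR gives ψ = 0.151, H_out = 5.019 kJ/mol
  T = 338.0 K: K = (2.106, 0.169), RR gives ψ = 0.133, H_out = 4.300 kJ/mol
Linear interpolation between T = 338.0 (H_out = 4.300) and T = 339.1 (H_out = 5.019) on hF = 4.721 gives T ≈ 338.6 K, at which ψ = 0.14.

T = 338.6 K, V/F = 0.14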